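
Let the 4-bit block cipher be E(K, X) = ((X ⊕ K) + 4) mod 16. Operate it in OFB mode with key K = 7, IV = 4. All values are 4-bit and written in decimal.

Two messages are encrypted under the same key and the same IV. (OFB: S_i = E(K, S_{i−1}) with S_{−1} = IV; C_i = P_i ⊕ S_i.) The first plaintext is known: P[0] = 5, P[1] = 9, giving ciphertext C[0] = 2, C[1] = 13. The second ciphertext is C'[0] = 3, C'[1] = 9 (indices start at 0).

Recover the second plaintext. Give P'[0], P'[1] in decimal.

In OFB with a reused IV, both messages share the same keystream S_i, so C_i ⊕ C'_i = P_i ⊕ P'_i and thus P'_i = P_i ⊕ C_i ⊕ C'_i.
P'[0]: 5 ⊕ 2 ⊕ 3 = 4.
P'[1]: 9 ⊕ 13 ⊕ 9 = 13.

P'[0] = 4, P'[1] = 13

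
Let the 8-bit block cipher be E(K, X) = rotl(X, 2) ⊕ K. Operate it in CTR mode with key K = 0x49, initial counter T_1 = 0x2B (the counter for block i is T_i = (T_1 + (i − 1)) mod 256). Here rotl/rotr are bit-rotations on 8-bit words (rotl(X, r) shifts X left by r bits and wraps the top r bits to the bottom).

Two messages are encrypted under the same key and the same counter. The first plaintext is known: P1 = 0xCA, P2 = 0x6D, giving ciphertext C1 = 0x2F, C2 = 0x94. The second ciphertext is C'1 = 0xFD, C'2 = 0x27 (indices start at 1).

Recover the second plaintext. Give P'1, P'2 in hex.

P'1 = 0x18, P'2 = 0xDE

In CTR with a reused counter, both messages share the same keystream S_i, so C_i ⊕ C'_i = P_i ⊕ P'_i and thus P'_i = P_i ⊕ C_i ⊕ C'_i.
P'1: 0xCA ⊕ 0x2F ⊕ 0xFD = 0x18.
P'2: 0x6D ⊕ 0x94 ⊕ 0x27 = 0xDE.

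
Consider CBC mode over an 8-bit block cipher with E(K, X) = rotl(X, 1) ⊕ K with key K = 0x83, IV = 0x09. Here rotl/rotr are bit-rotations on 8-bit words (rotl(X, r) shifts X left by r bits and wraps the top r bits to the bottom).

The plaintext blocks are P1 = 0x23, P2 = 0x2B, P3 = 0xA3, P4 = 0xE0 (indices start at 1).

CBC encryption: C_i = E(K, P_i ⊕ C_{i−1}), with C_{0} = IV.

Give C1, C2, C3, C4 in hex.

C1: P1 ⊕ 0x09 = 0x2A; E(K, 0x2A) = 0xD7.
C2: P2 ⊕ 0xD7 = 0xFC; E(K, 0xFC) = 0x7A.
C3: P3 ⊕ 0x7A = 0xD9; E(K, 0xD9) = 0x30.
C4: P4 ⊕ 0x30 = 0xD0; E(K, 0xD0) = 0x22.

C1 = 0xD7, C2 = 0x7A, C3 = 0x30, C4 = 0x22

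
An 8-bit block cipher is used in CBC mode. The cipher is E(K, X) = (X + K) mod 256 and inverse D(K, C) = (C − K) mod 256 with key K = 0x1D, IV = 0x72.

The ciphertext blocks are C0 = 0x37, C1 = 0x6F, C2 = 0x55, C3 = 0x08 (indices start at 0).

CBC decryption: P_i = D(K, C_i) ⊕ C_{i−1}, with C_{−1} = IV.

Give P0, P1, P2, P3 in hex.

P0: D(K, 0x37) = 0x1A; 0x1A ⊕ 0x72 = 0x68.
P1: D(K, 0x6F) = 0x52; 0x52 ⊕ 0x37 = 0x65.
P2: D(K, 0x55) = 0x38; 0x38 ⊕ 0x6F = 0x57.
P3: D(K, 0x08) = 0xEB; 0xEB ⊕ 0x55 = 0xBE.

P0 = 0x68, P1 = 0x65, P2 = 0x57, P3 = 0xBE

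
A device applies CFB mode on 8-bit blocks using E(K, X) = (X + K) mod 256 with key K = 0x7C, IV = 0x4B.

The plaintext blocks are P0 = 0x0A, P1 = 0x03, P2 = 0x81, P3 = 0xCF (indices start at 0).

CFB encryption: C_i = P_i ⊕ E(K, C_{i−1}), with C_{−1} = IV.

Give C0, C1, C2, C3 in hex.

C0: E(K, 0x4B) = 0xC7; 0x0A ⊕ 0xC7 = 0xCD.
C1: E(K, 0xCD) = 0x49; 0x03 ⊕ 0x49 = 0x4A.
C2: E(K, 0x4A) = 0xC6; 0x81 ⊕ 0xC6 = 0x47.
C3: E(K, 0x47) = 0xC3; 0xCF ⊕ 0xC3 = 0x0C.

C0 = 0xCD, C1 = 0x4A, C2 = 0x47, C3 = 0x0C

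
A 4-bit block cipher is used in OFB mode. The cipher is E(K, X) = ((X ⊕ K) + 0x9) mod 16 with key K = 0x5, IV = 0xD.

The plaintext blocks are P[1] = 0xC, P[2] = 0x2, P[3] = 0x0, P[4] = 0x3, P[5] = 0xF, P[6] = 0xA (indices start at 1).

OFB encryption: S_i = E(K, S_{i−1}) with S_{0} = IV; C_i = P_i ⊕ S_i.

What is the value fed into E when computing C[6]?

C[1]: S = E(K, 0xD) = 0x1; 0xC ⊕ 0x1 = 0xD.
C[2]: S = E(K, 0x1) = 0xD; 0x2 ⊕ 0xD = 0xF.
C[3]: S = E(K, 0xD) = 0x1; 0x0 ⊕ 0x1 = 0x1.
C[4]: S = E(K, 0x1) = 0xD; 0x3 ⊕ 0xD = 0xE.
C[5]: S = E(K, 0xD) = 0x1; 0xF ⊕ 0x1 = 0xE.
C[6]: S = E(K, 0x1) = 0xD; 0xA ⊕ 0xD = 0x7.
So the input to E for block [6] is 0x1.

0x1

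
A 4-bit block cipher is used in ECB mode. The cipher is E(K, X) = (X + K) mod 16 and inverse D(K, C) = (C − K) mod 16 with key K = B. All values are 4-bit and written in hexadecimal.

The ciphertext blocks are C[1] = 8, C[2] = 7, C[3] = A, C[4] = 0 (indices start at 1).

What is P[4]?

P[4] = 5

ECB decryption: P_i = D(K, C_i).
P[4]: D(K, 0) = 5.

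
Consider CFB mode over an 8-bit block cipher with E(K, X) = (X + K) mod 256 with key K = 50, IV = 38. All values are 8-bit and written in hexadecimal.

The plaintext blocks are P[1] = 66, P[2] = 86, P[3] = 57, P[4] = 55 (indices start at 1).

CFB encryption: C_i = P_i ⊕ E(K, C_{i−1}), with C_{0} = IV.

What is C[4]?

C[1]: E(K, 38) = 88; 66 ⊕ 88 = EE.
C[2]: E(K, EE) = 3E; 86 ⊕ 3E = B8.
C[3]: E(K, B8) = 08; 57 ⊕ 08 = 5F.
C[4]: E(K, 5F) = AF; 55 ⊕ AF = FA.

C[4] = FA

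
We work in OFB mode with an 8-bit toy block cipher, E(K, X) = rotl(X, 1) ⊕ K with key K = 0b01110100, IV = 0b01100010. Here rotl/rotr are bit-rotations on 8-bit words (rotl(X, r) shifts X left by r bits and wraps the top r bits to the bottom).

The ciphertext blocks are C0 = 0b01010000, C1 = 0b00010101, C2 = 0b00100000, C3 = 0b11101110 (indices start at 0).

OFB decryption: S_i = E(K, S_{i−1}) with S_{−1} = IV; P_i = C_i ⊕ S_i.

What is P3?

P3 = 0b00100110

P0: S = E(K, 0b01100010) = 0b10110000; 0b01010000 ⊕ 0b10110000 = 0b11100000.
P1: S = E(K, 0b10110000) = 0b00010101; 0b00010101 ⊕ 0b00010101 = 0b00000000.
P2: S = E(K, 0b00010101) = 0b01011110; 0b00100000 ⊕ 0b01011110 = 0b01111110.
P3: S = E(K, 0b01011110) = 0b11001000; 0b11101110 ⊕ 0b11001000 = 0b00100110.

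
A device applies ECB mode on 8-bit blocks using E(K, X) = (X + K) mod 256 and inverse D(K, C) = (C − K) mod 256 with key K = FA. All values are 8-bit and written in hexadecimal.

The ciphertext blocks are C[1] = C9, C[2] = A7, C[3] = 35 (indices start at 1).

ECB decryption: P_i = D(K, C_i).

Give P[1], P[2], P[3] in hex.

P[1]: D(K, C9) = CF.
P[2]: D(K, A7) = AD.
P[3]: D(K, 35) = 3B.

P[1] = CF, P[2] = AD, P[3] = 3B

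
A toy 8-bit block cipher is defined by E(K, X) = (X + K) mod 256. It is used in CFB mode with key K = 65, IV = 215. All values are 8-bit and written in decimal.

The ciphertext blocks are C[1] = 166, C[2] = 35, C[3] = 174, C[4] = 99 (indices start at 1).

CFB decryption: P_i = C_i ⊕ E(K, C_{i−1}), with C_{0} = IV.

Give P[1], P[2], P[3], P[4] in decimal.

P[1]: E(K, 215) = 24; 166 ⊕ 24 = 190.
P[2]: E(K, 166) = 231; 35 ⊕ 231 = 196.
P[3]: E(K, 35) = 100; 174 ⊕ 100 = 202.
P[4]: E(K, 174) = 239; 99 ⊕ 239 = 140.

P[1] = 190, P[2] = 196, P[3] = 202, P[4] = 140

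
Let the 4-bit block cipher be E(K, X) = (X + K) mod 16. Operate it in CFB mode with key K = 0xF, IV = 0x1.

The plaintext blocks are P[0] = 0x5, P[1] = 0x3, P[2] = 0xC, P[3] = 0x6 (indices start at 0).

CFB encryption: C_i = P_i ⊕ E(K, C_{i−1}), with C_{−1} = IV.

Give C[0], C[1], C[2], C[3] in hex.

C[0]: E(K, 0x1) = 0x0; 0x5 ⊕ 0x0 = 0x5.
C[1]: E(K, 0x5) = 0x4; 0x3 ⊕ 0x4 = 0x7.
C[2]: E(K, 0x7) = 0x6; 0xC ⊕ 0x6 = 0xA.
C[3]: E(K, 0xA) = 0x9; 0x6 ⊕ 0x9 = 0xF.

C[0] = 0x5, C[1] = 0x7, C[2] = 0xA, C[3] = 0xF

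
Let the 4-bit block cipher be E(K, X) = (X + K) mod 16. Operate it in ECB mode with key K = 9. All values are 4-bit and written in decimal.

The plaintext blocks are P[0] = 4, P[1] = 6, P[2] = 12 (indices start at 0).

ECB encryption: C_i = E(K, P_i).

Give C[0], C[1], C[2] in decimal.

C[0]: E(K, 4) = 13.
C[1]: E(K, 6) = 15.
C[2]: E(K, 12) = 5.

C[0] = 13, C[1] = 15, C[2] = 5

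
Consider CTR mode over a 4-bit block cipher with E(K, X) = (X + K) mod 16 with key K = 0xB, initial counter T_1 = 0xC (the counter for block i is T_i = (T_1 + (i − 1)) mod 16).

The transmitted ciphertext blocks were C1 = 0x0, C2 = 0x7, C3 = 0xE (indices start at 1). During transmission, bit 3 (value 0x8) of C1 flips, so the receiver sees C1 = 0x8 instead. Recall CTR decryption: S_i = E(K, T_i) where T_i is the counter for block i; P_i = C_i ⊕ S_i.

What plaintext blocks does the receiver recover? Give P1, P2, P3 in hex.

Only C1 changed, to 0x8. In CTR, a change in C_i flips the same bit in P_i only; the keystream is unaffected. Decrypting the received ciphertext:
P1: T = 0xC, S = E(K, T) = 0x7; 0x8 ⊕ 0x7 = 0xF.
P2: T = 0xD, S = E(K, T) = 0x8; 0x7 ⊕ 0x8 = 0xF.
P3: T = 0xE, S = E(K, T) = 0x9; 0xE ⊕ 0x9 = 0x7.
Blocks that differ from the original plaintext: P1.

P1 = 0xF, P2 = 0xF, P3 = 0x7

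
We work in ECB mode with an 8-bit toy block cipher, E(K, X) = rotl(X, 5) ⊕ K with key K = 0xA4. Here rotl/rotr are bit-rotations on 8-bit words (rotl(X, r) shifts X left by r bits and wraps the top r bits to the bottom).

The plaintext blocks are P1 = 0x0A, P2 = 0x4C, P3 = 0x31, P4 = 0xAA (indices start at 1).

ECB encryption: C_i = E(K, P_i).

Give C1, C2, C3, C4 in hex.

C1 = 0xE5, C2 = 0x2D, C3 = 0x82, C4 = 0xF1

C1: E(K, 0x0A) = 0xE5.
C2: E(K, 0x4C) = 0x2D.
C3: E(K, 0x31) = 0x82.
C4: E(K, 0xAA) = 0xF1.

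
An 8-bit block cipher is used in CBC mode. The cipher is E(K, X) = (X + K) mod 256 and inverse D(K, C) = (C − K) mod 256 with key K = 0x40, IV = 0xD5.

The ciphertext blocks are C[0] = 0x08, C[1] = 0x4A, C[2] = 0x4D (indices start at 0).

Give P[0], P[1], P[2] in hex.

CBC decryption: P_i = D(K, C_i) ⊕ C_{i−1}, with C_{−1} = IV.
P[0]: D(K, 0x08) = 0xC8; 0xC8 ⊕ 0xD5 = 0x1D.
P[1]: D(K, 0x4A) = 0x0A; 0x0A ⊕ 0x08 = 0x02.
P[2]: D(K, 0x4D) = 0x0D; 0x0D ⊕ 0x4A = 0x47.

P[0] = 0x1D, P[1] = 0x02, P[2] = 0x47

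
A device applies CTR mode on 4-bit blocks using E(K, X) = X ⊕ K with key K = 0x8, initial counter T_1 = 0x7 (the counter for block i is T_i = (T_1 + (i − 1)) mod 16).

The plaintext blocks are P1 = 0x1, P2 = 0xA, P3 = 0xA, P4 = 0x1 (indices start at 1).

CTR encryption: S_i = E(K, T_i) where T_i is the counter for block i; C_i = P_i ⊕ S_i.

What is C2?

C1: T = 0x7, S = E(K, T) = 0xF; 0x1 ⊕ 0xF = 0xE.
C2: T = 0x8, S = E(K, T) = 0x0; 0xA ⊕ 0x0 = 0xA.

C2 = 0xA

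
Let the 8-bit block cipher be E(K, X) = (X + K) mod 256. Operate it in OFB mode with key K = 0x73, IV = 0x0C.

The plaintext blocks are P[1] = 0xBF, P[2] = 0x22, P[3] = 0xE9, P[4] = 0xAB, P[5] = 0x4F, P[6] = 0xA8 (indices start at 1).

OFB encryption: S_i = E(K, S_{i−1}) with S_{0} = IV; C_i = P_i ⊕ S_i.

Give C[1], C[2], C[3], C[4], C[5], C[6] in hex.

C[1]: S = E(K, 0x0C) = 0x7F; 0xBF ⊕ 0x7F = 0xC0.
C[2]: S = E(K, 0x7F) = 0xF2; 0x22 ⊕ 0xF2 = 0xD0.
C[3]: S = E(K, 0xF2) = 0x65; 0xE9 ⊕ 0x65 = 0x8C.
C[4]: S = E(K, 0x65) = 0xD8; 0xAB ⊕ 0xD8 = 0x73.
C[5]: S = E(K, 0xD8) = 0x4B; 0x4F ⊕ 0x4B = 0x04.
C[6]: S = E(K, 0x4B) = 0xBE; 0xA8 ⊕ 0xBE = 0x16.

C[1] = 0xC0, C[2] = 0xD0, C[3] = 0x8C, C[4] = 0x73, C[5] = 0x04, C[6] = 0x16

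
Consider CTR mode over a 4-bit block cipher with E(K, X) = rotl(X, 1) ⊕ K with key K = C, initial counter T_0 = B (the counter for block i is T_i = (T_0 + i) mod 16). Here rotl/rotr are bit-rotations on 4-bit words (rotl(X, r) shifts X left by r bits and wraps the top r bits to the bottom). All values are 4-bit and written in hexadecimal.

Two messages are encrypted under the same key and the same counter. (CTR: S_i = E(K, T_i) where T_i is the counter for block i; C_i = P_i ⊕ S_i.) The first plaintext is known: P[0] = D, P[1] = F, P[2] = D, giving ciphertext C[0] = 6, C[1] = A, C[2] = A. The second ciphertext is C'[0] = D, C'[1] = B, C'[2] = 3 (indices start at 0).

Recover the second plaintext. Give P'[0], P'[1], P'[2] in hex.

In CTR with a reused counter, both messages share the same keystream S_i, so C_i ⊕ C'_i = P_i ⊕ P'_i and thus P'_i = P_i ⊕ C_i ⊕ C'_i.
P'[0]: D ⊕ 6 ⊕ D = 6.
P'[1]: F ⊕ A ⊕ B = E.
P'[2]: D ⊕ A ⊕ 3 = 4.

P'[0] = 6, P'[1] = E, P'[2] = 4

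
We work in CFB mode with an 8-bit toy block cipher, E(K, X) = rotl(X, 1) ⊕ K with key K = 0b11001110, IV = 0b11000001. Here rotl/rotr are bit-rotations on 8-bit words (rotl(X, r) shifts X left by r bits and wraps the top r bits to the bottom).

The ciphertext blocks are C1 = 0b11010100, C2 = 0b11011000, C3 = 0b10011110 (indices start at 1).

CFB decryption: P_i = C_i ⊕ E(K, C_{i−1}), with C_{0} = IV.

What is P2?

P2 = 0b10111111

P2: E(K, 0b11010100) = 0b01100111; 0b11011000 ⊕ 0b01100111 = 0b10111111.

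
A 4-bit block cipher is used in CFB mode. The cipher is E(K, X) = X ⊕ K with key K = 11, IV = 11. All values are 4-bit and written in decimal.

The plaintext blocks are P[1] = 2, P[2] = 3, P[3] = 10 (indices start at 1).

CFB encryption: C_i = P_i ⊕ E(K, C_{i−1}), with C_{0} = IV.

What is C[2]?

C[2] = 10

C[1]: E(K, 11) = 0; 2 ⊕ 0 = 2.
C[2]: E(K, 2) = 9; 3 ⊕ 9 = 10.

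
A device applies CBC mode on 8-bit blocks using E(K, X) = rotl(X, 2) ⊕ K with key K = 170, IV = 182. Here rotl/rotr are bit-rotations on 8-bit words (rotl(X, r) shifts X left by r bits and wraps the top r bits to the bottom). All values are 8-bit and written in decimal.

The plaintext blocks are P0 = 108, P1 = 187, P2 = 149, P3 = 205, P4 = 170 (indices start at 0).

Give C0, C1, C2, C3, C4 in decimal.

CBC encryption: C_i = E(K, P_i ⊕ C_{i−1}), with C_{−1} = IV.
C0: P0 ⊕ 182 = 218; E(K, 218) = 193.
C1: P1 ⊕ 193 = 122; E(K, 122) = 67.
C2: P2 ⊕ 67 = 214; E(K, 214) = 241.
C3: P3 ⊕ 241 = 60; E(K, 60) = 90.
C4: P4 ⊕ 90 = 240; E(K, 240) = 105.

C0 = 193, C1 = 67, C2 = 241, C3 = 90, C4 = 105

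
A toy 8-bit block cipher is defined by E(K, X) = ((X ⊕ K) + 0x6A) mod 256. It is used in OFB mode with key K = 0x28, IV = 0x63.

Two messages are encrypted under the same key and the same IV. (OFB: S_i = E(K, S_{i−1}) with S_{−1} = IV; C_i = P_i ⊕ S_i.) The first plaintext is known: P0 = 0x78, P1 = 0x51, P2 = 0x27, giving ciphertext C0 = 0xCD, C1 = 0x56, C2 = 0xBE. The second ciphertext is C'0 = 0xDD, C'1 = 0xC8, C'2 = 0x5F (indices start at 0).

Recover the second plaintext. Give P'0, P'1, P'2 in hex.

P'0 = 0x68, P'1 = 0xCF, P'2 = 0xC6

In OFB with a reused IV, both messages share the same keystream S_i, so C_i ⊕ C'_i = P_i ⊕ P'_i and thus P'_i = P_i ⊕ C_i ⊕ C'_i.
P'0: 0x78 ⊕ 0xCD ⊕ 0xDD = 0x68.
P'1: 0x51 ⊕ 0x56 ⊕ 0xC8 = 0xCF.
P'2: 0x27 ⊕ 0xBE ⊕ 0x5F = 0xC6.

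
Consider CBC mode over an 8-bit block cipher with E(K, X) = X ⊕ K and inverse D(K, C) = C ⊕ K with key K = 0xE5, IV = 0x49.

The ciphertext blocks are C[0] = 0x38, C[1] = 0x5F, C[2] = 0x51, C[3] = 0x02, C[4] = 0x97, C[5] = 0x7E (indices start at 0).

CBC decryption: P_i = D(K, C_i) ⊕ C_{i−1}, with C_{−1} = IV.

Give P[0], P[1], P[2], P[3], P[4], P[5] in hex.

P[0]: D(K, 0x38) = 0xDD; 0xDD ⊕ 0x49 = 0x94.
P[1]: D(K, 0x5F) = 0xBA; 0xBA ⊕ 0x38 = 0x82.
P[2]: D(K, 0x51) = 0xB4; 0xB4 ⊕ 0x5F = 0xEB.
P[3]: D(K, 0x02) = 0xE7; 0xE7 ⊕ 0x51 = 0xB6.
P[4]: D(K, 0x97) = 0x72; 0x72 ⊕ 0x02 = 0x70.
P[5]: D(K, 0x7E) = 0x9B; 0x9B ⊕ 0x97 = 0x0C.

P[0] = 0x94, P[1] = 0x82, P[2] = 0xEB, P[3] = 0xB6, P[4] = 0x70, P[5] = 0x0C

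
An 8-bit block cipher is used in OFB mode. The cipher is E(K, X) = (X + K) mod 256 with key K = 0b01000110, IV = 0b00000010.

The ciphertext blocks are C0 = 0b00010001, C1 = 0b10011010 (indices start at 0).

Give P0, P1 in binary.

OFB decryption: S_i = E(K, S_{i−1}) with S_{−1} = IV; P_i = C_i ⊕ S_i.
P0: S = E(K, 0b00000010) = 0b01001000; 0b00010001 ⊕ 0b01001000 = 0b01011001.
P1: S = E(K, 0b01001000) = 0b10001110; 0b10011010 ⊕ 0b10001110 = 0b00010100.

P0 = 0b01011001, P1 = 0b00010100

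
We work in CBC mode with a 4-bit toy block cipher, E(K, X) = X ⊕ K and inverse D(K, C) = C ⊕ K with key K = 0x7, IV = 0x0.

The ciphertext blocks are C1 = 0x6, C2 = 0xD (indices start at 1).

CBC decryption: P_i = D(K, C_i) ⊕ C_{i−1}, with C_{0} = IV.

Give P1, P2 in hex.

P1 = 0x1, P2 = 0xC

P1: D(K, 0x6) = 0x1; 0x1 ⊕ 0x0 = 0x1.
P2: D(K, 0xD) = 0xA; 0xA ⊕ 0x6 = 0xC.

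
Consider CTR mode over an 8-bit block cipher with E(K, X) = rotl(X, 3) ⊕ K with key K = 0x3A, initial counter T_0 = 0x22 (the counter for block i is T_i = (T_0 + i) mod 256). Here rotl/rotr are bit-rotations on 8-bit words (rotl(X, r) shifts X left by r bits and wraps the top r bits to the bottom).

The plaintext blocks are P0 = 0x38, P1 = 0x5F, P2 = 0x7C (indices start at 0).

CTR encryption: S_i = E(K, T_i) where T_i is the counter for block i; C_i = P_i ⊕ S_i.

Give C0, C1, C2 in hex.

C0 = 0x13, C1 = 0x7C, C2 = 0x67

C0: T = 0x22, S = E(K, T) = 0x2B; 0x38 ⊕ 0x2B = 0x13.
C1: T = 0x23, S = E(K, T) = 0x23; 0x5F ⊕ 0x23 = 0x7C.
C2: T = 0x24, S = E(K, T) = 0x1B; 0x7C ⊕ 0x1B = 0x67.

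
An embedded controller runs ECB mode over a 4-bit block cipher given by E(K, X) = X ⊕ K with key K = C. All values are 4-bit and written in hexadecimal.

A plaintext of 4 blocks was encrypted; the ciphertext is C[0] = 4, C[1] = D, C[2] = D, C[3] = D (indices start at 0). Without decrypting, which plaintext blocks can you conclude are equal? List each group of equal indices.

P[1] = P[2] = P[3]

ECB encrypts each block independently with the same key, so equal ciphertext blocks imply equal plaintext blocks.
C[1] = C[2] = C[3] = D, so P[1] = P[2] = P[3].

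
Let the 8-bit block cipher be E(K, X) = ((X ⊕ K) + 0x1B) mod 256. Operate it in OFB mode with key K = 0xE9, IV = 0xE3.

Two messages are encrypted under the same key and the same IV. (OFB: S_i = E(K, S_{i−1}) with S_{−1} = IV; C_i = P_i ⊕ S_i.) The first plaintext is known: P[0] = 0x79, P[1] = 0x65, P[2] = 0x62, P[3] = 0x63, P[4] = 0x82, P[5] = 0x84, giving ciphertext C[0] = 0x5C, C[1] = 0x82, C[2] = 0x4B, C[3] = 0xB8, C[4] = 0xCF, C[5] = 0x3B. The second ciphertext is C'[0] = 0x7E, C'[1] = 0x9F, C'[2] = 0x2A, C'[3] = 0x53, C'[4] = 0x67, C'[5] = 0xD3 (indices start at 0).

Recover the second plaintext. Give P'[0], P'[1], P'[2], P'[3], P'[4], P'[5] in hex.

P'[0] = 0x5B, P'[1] = 0x78, P'[2] = 0x03, P'[3] = 0x88, P'[4] = 0x2A, P'[5] = 0x6C

In OFB with a reused IV, both messages share the same keystream S_i, so C_i ⊕ C'_i = P_i ⊕ P'_i and thus P'_i = P_i ⊕ C_i ⊕ C'_i.
P'[0]: 0x79 ⊕ 0x5C ⊕ 0x7E = 0x5B.
P'[1]: 0x65 ⊕ 0x82 ⊕ 0x9F = 0x78.
P'[2]: 0x62 ⊕ 0x4B ⊕ 0x2A = 0x03.
P'[3]: 0x63 ⊕ 0xB8 ⊕ 0x53 = 0x88.
P'[4]: 0x82 ⊕ 0xCF ⊕ 0x67 = 0x2A.
P'[5]: 0x84 ⊕ 0x3B ⊕ 0xD3 = 0x6C.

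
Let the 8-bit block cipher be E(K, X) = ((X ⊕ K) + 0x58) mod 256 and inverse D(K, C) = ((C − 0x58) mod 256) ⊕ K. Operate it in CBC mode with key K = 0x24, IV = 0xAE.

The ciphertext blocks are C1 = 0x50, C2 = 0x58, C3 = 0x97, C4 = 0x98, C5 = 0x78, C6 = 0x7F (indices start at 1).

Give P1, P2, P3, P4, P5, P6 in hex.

CBC decryption: P_i = D(K, C_i) ⊕ C_{i−1}, with C_{0} = IV.
P1: D(K, 0x50) = 0xDC; 0xDC ⊕ 0xAE = 0x72.
P2: D(K, 0x58) = 0x24; 0x24 ⊕ 0x50 = 0x74.
P3: D(K, 0x97) = 0x1B; 0x1B ⊕ 0x58 = 0x43.
P4: D(K, 0x98) = 0x64; 0x64 ⊕ 0x97 = 0xF3.
P5: D(K, 0x78) = 0x04; 0x04 ⊕ 0x98 = 0x9C.
P6: D(K, 0x7F) = 0x03; 0x03 ⊕ 0x78 = 0x7B.

P1 = 0x72, P2 = 0x74, P3 = 0x43, P4 = 0xF3, P5 = 0x9C, P6 = 0x7B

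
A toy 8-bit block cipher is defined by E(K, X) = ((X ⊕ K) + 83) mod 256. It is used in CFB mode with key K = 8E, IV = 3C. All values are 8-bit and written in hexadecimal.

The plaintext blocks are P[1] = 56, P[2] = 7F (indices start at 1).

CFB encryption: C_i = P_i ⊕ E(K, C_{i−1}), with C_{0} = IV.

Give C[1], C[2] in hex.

C[1] = 63, C[2] = 0F

C[1]: E(K, 3C) = 35; 56 ⊕ 35 = 63.
C[2]: E(K, 63) = 70; 7F ⊕ 70 = 0F.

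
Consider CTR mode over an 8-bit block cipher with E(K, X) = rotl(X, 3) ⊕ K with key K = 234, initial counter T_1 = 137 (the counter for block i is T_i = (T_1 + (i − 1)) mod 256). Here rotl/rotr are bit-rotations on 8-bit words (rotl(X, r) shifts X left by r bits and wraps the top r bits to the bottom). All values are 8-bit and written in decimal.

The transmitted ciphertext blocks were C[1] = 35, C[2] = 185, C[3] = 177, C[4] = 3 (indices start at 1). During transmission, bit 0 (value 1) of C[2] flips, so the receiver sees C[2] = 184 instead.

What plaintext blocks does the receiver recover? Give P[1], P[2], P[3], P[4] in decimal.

P[1] = 133, P[2] = 6, P[3] = 7, P[4] = 141

CTR decryption: S_i = E(K, T_i) where T_i is the counter for block i; P_i = C_i ⊕ S_i.
Only C[2] changed, to 184. In CTR, a change in C_i flips the same bit in P_i only; the keystream is unaffected. Decrypting the received ciphertext:
P[1]: T = 137, S = E(K, T) = 166; 35 ⊕ 166 = 133.
P[2]: T = 138, S = E(K, T) = 190; 184 ⊕ 190 = 6.
P[3]: T = 139, S = E(K, T) = 182; 177 ⊕ 182 = 7.
P[4]: T = 140, S = E(K, T) = 142; 3 ⊕ 142 = 141.
Blocks that differ from the original plaintext: P[2].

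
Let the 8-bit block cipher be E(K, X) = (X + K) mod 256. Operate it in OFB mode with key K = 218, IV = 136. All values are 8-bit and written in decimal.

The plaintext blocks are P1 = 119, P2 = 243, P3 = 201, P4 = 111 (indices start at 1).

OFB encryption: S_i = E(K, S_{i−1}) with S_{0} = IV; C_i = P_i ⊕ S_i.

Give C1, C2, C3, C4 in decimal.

C1 = 21, C2 = 207, C3 = 223, C4 = 159

C1: S = E(K, 136) = 98; 119 ⊕ 98 = 21.
C2: S = E(K, 98) = 60; 243 ⊕ 60 = 207.
C3: S = E(K, 60) = 22; 201 ⊕ 22 = 223.
C4: S = E(K, 22) = 240; 111 ⊕ 240 = 159.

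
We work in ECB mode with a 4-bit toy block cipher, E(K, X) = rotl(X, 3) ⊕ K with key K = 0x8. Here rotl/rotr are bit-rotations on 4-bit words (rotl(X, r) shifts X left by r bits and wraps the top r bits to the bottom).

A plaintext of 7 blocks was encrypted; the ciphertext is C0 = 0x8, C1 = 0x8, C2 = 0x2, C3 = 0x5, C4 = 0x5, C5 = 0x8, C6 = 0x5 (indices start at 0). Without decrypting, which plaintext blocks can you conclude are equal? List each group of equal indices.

P0 = P1 = P5; P3 = P4 = P6

ECB encrypts each block independently with the same key, so equal ciphertext blocks imply equal plaintext blocks.
C0 = C1 = C5 = 0x8, so P0 = P1 = P5.
C3 = C4 = C6 = 0x5, so P3 = P4 = P6.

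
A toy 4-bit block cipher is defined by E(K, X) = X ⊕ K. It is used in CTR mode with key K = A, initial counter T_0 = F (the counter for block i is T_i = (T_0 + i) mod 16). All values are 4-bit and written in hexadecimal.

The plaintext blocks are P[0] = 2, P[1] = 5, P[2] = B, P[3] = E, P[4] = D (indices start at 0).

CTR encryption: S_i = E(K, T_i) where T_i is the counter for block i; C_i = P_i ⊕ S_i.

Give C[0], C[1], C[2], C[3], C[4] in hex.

C[0]: T = F, S = E(K, T) = 5; 2 ⊕ 5 = 7.
C[1]: T = 0, S = E(K, T) = A; 5 ⊕ A = F.
C[2]: T = 1, S = E(K, T) = B; B ⊕ B = 0.
C[3]: T = 2, S = E(K, T) = 8; E ⊕ 8 = 6.
C[4]: T = 3, S = E(K, T) = 9; D ⊕ 9 = 4.

C[0] = 7, C[1] = F, C[2] = 0, C[3] = 6, C[4] = 4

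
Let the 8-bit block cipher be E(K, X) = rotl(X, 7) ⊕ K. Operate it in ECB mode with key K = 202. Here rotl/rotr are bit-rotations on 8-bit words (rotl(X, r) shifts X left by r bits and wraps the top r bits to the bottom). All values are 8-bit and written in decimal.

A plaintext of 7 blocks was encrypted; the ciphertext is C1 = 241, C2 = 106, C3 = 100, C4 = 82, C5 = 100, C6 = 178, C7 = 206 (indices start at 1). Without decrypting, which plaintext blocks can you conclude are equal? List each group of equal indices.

P3 = P5

ECB encrypts each block independently with the same key, so equal ciphertext blocks imply equal plaintext blocks.
C3 = C5 = 100, so P3 = P5.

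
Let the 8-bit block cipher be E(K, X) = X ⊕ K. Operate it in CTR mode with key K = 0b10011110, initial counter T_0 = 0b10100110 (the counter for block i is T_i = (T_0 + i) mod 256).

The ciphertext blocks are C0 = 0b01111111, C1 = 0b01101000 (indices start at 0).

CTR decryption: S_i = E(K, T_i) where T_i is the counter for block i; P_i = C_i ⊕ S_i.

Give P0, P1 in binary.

P0 = 0b01000111, P1 = 0b01010001

P0: T = 0b10100110, S = E(K, T) = 0b00111000; 0b01111111 ⊕ 0b00111000 = 0b01000111.
P1: T = 0b10100111, S = E(K, T) = 0b00111001; 0b01101000 ⊕ 0b00111001 = 0b01010001.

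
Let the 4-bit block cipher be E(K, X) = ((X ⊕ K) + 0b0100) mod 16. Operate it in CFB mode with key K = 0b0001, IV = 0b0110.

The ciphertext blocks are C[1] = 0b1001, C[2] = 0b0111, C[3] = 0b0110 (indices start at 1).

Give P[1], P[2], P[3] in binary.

CFB decryption: P_i = C_i ⊕ E(K, C_{i−1}), with C_{0} = IV.
P[1]: E(K, 0b0110) = 0b1011; 0b1001 ⊕ 0b1011 = 0b0010.
P[2]: E(K, 0b1001) = 0b1100; 0b0111 ⊕ 0b1100 = 0b1011.
P[3]: E(K, 0b0111) = 0b1010; 0b0110 ⊕ 0b1010 = 0b1100.

P[1] = 0b0010, P[2] = 0b1011, P[3] = 0b1100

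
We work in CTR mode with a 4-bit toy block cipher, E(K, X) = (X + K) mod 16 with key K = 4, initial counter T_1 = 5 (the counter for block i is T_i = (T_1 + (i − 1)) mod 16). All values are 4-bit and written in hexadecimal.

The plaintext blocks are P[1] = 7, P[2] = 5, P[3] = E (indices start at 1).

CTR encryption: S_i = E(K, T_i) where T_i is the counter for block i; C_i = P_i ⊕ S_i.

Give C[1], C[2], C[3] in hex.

C[1] = E, C[2] = F, C[3] = 5

C[1]: T = 5, S = E(K, T) = 9; 7 ⊕ 9 = E.
C[2]: T = 6, S = E(K, T) = A; 5 ⊕ A = F.
C[3]: T = 7, S = E(K, T) = B; E ⊕ B = 5.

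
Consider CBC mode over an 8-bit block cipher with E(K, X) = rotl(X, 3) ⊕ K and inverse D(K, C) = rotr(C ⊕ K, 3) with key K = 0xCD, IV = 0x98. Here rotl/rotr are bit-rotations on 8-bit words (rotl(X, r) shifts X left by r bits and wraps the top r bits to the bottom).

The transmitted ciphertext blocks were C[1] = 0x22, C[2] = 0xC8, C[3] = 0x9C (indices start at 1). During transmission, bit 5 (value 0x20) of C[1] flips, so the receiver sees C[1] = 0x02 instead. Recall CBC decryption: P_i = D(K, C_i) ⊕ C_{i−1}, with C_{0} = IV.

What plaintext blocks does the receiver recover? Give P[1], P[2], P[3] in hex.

Only C[1] changed, to 0x02. In CBC, a change in C_i garbles P_i and flips the same bit in P_{i+1}. Decrypting the received ciphertext:
P[1]: D(K, 0x02) = 0xF9; 0xF9 ⊕ 0x98 = 0x61.
P[2]: D(K, 0xC8) = 0xA0; 0xA0 ⊕ 0x02 = 0xA2.
P[3]: D(K, 0x9C) = 0x2A; 0x2A ⊕ 0xC8 = 0xE2.
Blocks that differ from the original plaintext: P[1], P[2].

P[1] = 0x61, P[2] = 0xA2, P[3] = 0xE2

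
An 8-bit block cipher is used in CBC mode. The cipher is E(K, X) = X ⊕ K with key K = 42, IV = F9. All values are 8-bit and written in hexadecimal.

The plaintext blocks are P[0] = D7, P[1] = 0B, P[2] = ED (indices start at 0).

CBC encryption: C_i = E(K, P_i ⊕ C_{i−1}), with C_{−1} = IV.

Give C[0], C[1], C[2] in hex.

C[0] = 6C, C[1] = 25, C[2] = 8A

C[0]: P[0] ⊕ F9 = 2E; E(K, 2E) = 6C.
C[1]: P[1] ⊕ 6C = 67; E(K, 67) = 25.
C[2]: P[2] ⊕ 25 = C8; E(K, C8) = 8A.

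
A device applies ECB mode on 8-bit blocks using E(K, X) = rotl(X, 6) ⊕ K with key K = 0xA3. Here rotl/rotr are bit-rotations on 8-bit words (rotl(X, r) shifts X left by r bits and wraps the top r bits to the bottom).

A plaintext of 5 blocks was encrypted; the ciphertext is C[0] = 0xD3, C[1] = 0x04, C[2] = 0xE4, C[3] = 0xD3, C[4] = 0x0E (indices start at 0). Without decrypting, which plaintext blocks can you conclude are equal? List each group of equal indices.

P[0] = P[3]

ECB encrypts each block independently with the same key, so equal ciphertext blocks imply equal plaintext blocks.
C[0] = C[3] = 0xD3, so P[0] = P[3].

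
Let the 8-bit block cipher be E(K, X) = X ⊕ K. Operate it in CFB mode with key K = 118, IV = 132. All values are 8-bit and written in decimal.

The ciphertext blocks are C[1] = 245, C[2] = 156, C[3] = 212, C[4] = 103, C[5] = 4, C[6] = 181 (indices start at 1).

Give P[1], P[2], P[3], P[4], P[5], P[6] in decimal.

CFB decryption: P_i = C_i ⊕ E(K, C_{i−1}), with C_{0} = IV.
P[1]: E(K, 132) = 242; 245 ⊕ 242 = 7.
P[2]: E(K, 245) = 131; 156 ⊕ 131 = 31.
P[3]: E(K, 156) = 234; 212 ⊕ 234 = 62.
P[4]: E(K, 212) = 162; 103 ⊕ 162 = 197.
P[5]: E(K, 103) = 17; 4 ⊕ 17 = 21.
P[6]: E(K, 4) = 114; 181 ⊕ 114 = 199.

P[1] = 7, P[2] = 31, P[3] = 62, P[4] = 197, P[5] = 21, P[6] = 199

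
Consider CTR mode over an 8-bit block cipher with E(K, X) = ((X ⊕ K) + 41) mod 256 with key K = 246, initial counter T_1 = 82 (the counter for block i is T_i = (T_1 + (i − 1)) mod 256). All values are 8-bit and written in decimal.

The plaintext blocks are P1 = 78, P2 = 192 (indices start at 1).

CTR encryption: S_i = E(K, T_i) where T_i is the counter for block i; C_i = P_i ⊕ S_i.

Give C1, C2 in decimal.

C1 = 131, C2 = 14

C1: T = 82, S = E(K, T) = 205; 78 ⊕ 205 = 131.
C2: T = 83, S = E(K, T) = 206; 192 ⊕ 206 = 14.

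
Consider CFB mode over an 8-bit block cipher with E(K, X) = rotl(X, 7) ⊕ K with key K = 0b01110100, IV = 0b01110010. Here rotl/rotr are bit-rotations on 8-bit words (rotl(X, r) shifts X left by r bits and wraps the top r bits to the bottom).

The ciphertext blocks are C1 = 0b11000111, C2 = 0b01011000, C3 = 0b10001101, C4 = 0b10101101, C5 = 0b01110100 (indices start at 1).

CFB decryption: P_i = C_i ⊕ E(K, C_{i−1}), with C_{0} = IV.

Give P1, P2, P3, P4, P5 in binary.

P1 = 0b10001010, P2 = 0b11001111, P3 = 0b11010101, P4 = 0b00011111, P5 = 0b11010110

P1: E(K, 0b01110010) = 0b01001101; 0b11000111 ⊕ 0b01001101 = 0b10001010.
P2: E(K, 0b11000111) = 0b10010111; 0b01011000 ⊕ 0b10010111 = 0b11001111.
P3: E(K, 0b01011000) = 0b01011000; 0b10001101 ⊕ 0b01011000 = 0b11010101.
P4: E(K, 0b10001101) = 0b10110010; 0b10101101 ⊕ 0b10110010 = 0b00011111.
P5: E(K, 0b10101101) = 0b10100010; 0b01110100 ⊕ 0b10100010 = 0b11010110.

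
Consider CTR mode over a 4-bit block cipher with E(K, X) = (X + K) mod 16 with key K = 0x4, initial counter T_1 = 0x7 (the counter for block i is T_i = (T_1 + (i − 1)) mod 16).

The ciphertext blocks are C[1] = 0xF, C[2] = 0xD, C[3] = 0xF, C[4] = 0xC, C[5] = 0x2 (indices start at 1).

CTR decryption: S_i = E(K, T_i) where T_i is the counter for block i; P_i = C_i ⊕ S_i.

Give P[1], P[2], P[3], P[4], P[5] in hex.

P[1] = 0x4, P[2] = 0x1, P[3] = 0x2, P[4] = 0x2, P[5] = 0xD

P[1]: T = 0x7, S = E(K, T) = 0xB; 0xF ⊕ 0xB = 0x4.
P[2]: T = 0x8, S = E(K, T) = 0xC; 0xD ⊕ 0xC = 0x1.
P[3]: T = 0x9, S = E(K, T) = 0xD; 0xF ⊕ 0xD = 0x2.
P[4]: T = 0xA, S = E(K, T) = 0xE; 0xC ⊕ 0xE = 0x2.
P[5]: T = 0xB, S = E(K, T) = 0xF; 0x2 ⊕ 0xF = 0xD.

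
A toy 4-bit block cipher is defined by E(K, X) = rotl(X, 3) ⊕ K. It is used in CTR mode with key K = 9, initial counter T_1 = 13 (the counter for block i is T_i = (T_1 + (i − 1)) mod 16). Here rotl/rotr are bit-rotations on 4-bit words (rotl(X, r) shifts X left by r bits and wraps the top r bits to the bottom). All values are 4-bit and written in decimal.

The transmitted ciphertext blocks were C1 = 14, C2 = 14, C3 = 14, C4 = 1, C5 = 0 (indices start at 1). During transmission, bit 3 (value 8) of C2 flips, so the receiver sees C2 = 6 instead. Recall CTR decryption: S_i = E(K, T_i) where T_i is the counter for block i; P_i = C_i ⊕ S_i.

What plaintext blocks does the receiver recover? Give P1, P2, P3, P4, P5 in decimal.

P1 = 9, P2 = 8, P3 = 8, P4 = 8, P5 = 1

Only C2 changed, to 6. In CTR, a change in C_i flips the same bit in P_i only; the keystream is unaffected. Decrypting the received ciphertext:
P1: T = 13, S = E(K, T) = 7; 14 ⊕ 7 = 9.
P2: T = 14, S = E(K, T) = 14; 6 ⊕ 14 = 8.
P3: T = 15, S = E(K, T) = 6; 14 ⊕ 6 = 8.
P4: T = 0, S = E(K, T) = 9; 1 ⊕ 9 = 8.
P5: T = 1, S = E(K, T) = 1; 0 ⊕ 1 = 1.
Blocks that differ from the original plaintext: P2.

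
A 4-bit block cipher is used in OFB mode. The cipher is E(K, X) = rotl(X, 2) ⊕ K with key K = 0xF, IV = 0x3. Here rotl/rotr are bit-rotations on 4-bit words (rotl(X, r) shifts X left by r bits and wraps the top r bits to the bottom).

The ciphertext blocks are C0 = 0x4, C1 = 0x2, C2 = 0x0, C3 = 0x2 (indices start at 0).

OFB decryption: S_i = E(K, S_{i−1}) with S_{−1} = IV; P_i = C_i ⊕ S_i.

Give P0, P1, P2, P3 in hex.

P0 = 0x7, P1 = 0x1, P2 = 0x3, P3 = 0x1

P0: S = E(K, 0x3) = 0x3; 0x4 ⊕ 0x3 = 0x7.
P1: S = E(K, 0x3) = 0x3; 0x2 ⊕ 0x3 = 0x1.
P2: S = E(K, 0x3) = 0x3; 0x0 ⊕ 0x3 = 0x3.
P3: S = E(K, 0x3) = 0x3; 0x2 ⊕ 0x3 = 0x1.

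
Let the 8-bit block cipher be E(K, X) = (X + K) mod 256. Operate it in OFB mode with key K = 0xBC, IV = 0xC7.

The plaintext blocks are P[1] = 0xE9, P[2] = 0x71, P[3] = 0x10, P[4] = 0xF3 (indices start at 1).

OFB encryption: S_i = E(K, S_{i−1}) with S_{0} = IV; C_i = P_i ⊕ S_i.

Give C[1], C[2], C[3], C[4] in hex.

C[1]: S = E(K, 0xC7) = 0x83; 0xE9 ⊕ 0x83 = 0x6A.
C[2]: S = E(K, 0x83) = 0x3F; 0x71 ⊕ 0x3F = 0x4E.
C[3]: S = E(K, 0x3F) = 0xFB; 0x10 ⊕ 0xFB = 0xEB.
C[4]: S = E(K, 0xFB) = 0xB7; 0xF3 ⊕ 0xB7 = 0x44.

C[1] = 0x6A, C[2] = 0x4E, C[3] = 0xEB, C[4] = 0x44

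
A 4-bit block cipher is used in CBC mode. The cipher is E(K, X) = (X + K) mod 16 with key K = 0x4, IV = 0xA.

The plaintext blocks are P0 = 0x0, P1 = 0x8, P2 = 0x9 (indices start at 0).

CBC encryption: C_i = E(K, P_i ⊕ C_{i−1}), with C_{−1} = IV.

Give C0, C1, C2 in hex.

C0: P0 ⊕ 0xA = 0xA; E(K, 0xA) = 0xE.
C1: P1 ⊕ 0xE = 0x6; E(K, 0x6) = 0xA.
C2: P2 ⊕ 0xA = 0x3; E(K, 0x3) = 0x7.

C0 = 0xE, C1 = 0xA, C2 = 0x7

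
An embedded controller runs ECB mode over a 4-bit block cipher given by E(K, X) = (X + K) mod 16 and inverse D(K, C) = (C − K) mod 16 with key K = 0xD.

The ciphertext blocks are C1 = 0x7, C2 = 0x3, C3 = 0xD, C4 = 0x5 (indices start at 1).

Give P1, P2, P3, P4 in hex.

P1 = 0xA, P2 = 0x6, P3 = 0x0, P4 = 0x8

ECB decryption: P_i = D(K, C_i).
P1: D(K, 0x7) = 0xA.
P2: D(K, 0x3) = 0x6.
P3: D(K, 0xD) = 0x0.
P4: D(K, 0x5) = 0x8.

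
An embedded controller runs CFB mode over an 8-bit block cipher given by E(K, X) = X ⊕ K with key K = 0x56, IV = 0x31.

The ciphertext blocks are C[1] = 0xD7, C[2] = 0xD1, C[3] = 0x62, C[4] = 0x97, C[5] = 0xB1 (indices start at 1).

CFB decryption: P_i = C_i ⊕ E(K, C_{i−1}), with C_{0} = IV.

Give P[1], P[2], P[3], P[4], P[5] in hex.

P[1]: E(K, 0x31) = 0x67; 0xD7 ⊕ 0x67 = 0xB0.
P[2]: E(K, 0xD7) = 0x81; 0xD1 ⊕ 0x81 = 0x50.
P[3]: E(K, 0xD1) = 0x87; 0x62 ⊕ 0x87 = 0xE5.
P[4]: E(K, 0x62) = 0x34; 0x97 ⊕ 0x34 = 0xA3.
P[5]: E(K, 0x97) = 0xC1; 0xB1 ⊕ 0xC1 = 0x70.

P[1] = 0xB0, P[2] = 0x50, P[3] = 0xE5, P[4] = 0xA3, P[5] = 0x70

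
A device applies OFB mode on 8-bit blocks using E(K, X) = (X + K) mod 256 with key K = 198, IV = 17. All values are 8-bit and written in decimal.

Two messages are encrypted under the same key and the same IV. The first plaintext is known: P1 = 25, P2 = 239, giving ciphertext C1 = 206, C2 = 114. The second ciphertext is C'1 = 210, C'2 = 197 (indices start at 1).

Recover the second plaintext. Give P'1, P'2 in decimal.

In OFB with a reused IV, both messages share the same keystream S_i, so C_i ⊕ C'_i = P_i ⊕ P'_i and thus P'_i = P_i ⊕ C_i ⊕ C'_i.
P'1: 25 ⊕ 206 ⊕ 210 = 5.
P'2: 239 ⊕ 114 ⊕ 197 = 88.

P'1 = 5, P'2 = 88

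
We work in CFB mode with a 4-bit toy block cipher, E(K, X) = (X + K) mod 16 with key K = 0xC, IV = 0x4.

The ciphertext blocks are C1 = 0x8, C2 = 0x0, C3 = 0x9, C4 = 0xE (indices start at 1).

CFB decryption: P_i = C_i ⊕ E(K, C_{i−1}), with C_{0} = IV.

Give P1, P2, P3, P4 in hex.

P1 = 0x8, P2 = 0x4, P3 = 0x5, P4 = 0xB

P1: E(K, 0x4) = 0x0; 0x8 ⊕ 0x0 = 0x8.
P2: E(K, 0x8) = 0x4; 0x0 ⊕ 0x4 = 0x4.
P3: E(K, 0x0) = 0xC; 0x9 ⊕ 0xC = 0x5.
P4: E(K, 0x9) = 0x5; 0xE ⊕ 0x5 = 0xB.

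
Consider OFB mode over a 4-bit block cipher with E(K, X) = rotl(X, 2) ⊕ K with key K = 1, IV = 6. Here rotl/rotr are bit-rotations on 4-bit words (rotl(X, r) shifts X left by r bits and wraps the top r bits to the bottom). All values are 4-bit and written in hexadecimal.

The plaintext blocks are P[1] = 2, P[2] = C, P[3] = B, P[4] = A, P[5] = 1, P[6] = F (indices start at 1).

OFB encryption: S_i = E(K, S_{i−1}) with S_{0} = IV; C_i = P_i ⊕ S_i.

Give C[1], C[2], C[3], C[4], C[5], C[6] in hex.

C[1]: S = E(K, 6) = 8; 2 ⊕ 8 = A.
C[2]: S = E(K, 8) = 3; C ⊕ 3 = F.
C[3]: S = E(K, 3) = D; B ⊕ D = 6.
C[4]: S = E(K, D) = 6; A ⊕ 6 = C.
C[5]: S = E(K, 6) = 8; 1 ⊕ 8 = 9.
C[6]: S = E(K, 8) = 3; F ⊕ 3 = C.

C[1] = A, C[2] = F, C[3] = 6, C[4] = C, C[5] = 9, C[6] = C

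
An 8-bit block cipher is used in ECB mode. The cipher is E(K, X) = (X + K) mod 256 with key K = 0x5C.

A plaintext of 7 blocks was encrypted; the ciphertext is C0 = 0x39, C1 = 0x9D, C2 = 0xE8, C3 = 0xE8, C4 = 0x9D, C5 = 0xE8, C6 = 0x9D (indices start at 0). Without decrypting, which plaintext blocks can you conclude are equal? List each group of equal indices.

ECB encrypts each block independently with the same key, so equal ciphertext blocks imply equal plaintext blocks.
C1 = C4 = C6 = 0x9D, so P1 = P4 = P6.
C2 = C3 = C5 = 0xE8, so P2 = P3 = P5.

P1 = P4 = P6; P2 = P3 = P5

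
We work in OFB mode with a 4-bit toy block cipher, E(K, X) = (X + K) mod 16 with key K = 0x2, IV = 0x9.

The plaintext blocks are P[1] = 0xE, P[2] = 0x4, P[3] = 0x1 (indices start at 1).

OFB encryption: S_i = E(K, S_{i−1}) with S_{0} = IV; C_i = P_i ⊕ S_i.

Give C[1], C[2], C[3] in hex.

C[1] = 0x5, C[2] = 0x9, C[3] = 0xE

C[1]: S = E(K, 0x9) = 0xB; 0xE ⊕ 0xB = 0x5.
C[2]: S = E(K, 0xB) = 0xD; 0x4 ⊕ 0xD = 0x9.
C[3]: S = E(K, 0xD) = 0xF; 0x1 ⊕ 0xF = 0xE.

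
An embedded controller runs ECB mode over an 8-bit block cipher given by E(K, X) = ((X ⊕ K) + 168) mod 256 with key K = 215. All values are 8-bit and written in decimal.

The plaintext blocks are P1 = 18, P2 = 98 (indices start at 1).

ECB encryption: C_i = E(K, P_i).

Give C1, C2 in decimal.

C1 = 109, C2 = 93

C1: E(K, 18) = 109.
C2: E(K, 98) = 93.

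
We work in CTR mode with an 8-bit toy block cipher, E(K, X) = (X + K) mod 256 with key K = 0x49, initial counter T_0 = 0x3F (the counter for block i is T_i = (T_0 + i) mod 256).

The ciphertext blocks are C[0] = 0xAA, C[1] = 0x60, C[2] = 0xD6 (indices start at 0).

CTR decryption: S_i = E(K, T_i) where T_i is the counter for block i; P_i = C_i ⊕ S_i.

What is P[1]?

P[1]: T = 0x40, S = E(K, T) = 0x89; 0x60 ⊕ 0x89 = 0xE9.

P[1] = 0xE9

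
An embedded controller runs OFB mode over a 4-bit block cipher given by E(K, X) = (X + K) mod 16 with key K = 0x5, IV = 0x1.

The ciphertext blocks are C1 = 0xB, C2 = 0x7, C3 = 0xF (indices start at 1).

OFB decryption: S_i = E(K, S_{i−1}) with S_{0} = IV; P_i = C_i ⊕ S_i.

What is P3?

P1: S = E(K, 0x1) = 0x6; 0xB ⊕ 0x6 = 0xD.
P2: S = E(K, 0x6) = 0xB; 0x7 ⊕ 0xB = 0xC.
P3: S = E(K, 0xB) = 0x0; 0xF ⊕ 0x0 = 0xF.

P3 = 0xF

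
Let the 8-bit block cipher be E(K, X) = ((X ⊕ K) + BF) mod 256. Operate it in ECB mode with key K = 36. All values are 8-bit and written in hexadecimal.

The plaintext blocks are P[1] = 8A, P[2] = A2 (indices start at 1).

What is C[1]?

C[1] = 7B

ECB encryption: C_i = E(K, P_i).
C[1]: E(K, 8A) = 7B.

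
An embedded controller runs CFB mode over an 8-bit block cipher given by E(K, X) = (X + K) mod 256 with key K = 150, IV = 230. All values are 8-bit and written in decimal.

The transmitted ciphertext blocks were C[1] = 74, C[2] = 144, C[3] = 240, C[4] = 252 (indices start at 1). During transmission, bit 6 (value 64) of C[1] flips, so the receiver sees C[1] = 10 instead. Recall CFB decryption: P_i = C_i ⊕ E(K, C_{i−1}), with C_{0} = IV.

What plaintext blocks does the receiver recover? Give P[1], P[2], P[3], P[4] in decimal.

Only C[1] changed, to 10. In CFB, a change in C_i flips the same bit in P_i and garbles P_{i+1}. Decrypting the received ciphertext:
P[1]: E(K, 230) = 124; 10 ⊕ 124 = 118.
P[2]: E(K, 10) = 160; 144 ⊕ 160 = 48.
P[3]: E(K, 144) = 38; 240 ⊕ 38 = 214.
P[4]: E(K, 240) = 134; 252 ⊕ 134 = 122.
Blocks that differ from the original plaintext: P[1], P[2].

P[1] = 118, P[2] = 48, P[3] = 214, P[4] = 122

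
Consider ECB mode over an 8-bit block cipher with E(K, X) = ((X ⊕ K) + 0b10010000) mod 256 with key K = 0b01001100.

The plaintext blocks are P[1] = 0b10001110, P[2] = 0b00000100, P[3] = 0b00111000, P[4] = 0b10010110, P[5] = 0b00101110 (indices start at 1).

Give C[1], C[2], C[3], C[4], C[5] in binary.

ECB encryption: C_i = E(K, P_i).
C[1]: E(K, 0b10001110) = 0b01010010.
C[2]: E(K, 0b00000100) = 0b11011000.
C[3]: E(K, 0b00111000) = 0b00000100.
C[4]: E(K, 0b10010110) = 0b01101010.
C[5]: E(K, 0b00101110) = 0b11110010.

C[1] = 0b01010010, C[2] = 0b11011000, C[3] = 0b00000100, C[4] = 0b01101010, C[5] = 0b11110010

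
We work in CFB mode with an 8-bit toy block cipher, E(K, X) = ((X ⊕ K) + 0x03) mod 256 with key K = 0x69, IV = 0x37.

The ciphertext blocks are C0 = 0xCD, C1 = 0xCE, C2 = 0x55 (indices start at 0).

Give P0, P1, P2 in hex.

P0 = 0xAC, P1 = 0x69, P2 = 0xFF

CFB decryption: P_i = C_i ⊕ E(K, C_{i−1}), with C_{−1} = IV.
P0: E(K, 0x37) = 0x61; 0xCD ⊕ 0x61 = 0xAC.
P1: E(K, 0xCD) = 0xA7; 0xCE ⊕ 0xA7 = 0x69.
P2: E(K, 0xCE) = 0xAA; 0x55 ⊕ 0xAA = 0xFF.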